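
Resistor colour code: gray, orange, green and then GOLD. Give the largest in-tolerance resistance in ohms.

Grey → 8 (first significant figure)
Orange → 3 (second significant figure)
Green → ×10^5 multiplier
Gold → ±5% tolerance
83 × 100000 = 8300000 Ω
Largest = 8300000 × (1 + 5/100) = 8715000 Ω.

8715000 Ω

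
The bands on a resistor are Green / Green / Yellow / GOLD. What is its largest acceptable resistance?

Green → 5 (first significant figure)
Green → 5 (second significant figure)
Yellow → ×10^4 multiplier
Gold → ±5% tolerance
55 × 10000 = 550000 Ω
Largest = 550000 × (1 + 5/100) = 577500 Ω.

577500 Ω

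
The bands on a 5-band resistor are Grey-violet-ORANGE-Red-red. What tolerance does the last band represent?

The last band, red, is the tolerance band.
Red corresponds to ±2%.

±2%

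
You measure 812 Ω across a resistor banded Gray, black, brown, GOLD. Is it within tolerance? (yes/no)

Grey → 8 (first significant figure)
Black → 0 (second significant figure)
Brown → ×10 multiplier
Gold → ±5% tolerance
80 × 10 = 800 Ω
Allowed range: 760 Ω to 840 Ω.
812 Ω lies inside that range.

yes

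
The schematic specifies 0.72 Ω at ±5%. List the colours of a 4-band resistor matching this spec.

0.72 Ω = 72 × 10^-2.
7 → violet
2 → red
Multiplier 10^-2 → silver.
±5% tolerance → gold.

violet, red, silver, gold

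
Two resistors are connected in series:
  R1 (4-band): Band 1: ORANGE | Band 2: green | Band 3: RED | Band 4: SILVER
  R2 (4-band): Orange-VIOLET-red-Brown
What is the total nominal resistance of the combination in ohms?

R1: orange, green → 35; red ×10^2 → 3500 Ω.
R2: orange, violet → 37; red ×10^2 → 3700 Ω.
Series: 3500 + 3700 = 7200 Ω.

7200 Ω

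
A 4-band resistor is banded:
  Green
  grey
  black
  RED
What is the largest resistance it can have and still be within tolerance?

Green → 5 (first significant figure)
Grey → 8 (second significant figure)
Black → ×1 multiplier
Red → ±2% tolerance
58 × 1 = 58 Ω
Largest = 58 × (1 + 2/100) = 59.16 Ω.

59.16 Ω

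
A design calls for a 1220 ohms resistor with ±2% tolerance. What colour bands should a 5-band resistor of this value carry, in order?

1220 Ω = 122 × 10^1.
1 → brown
2 → red
2 → red
Multiplier 10^1 → brown.
±2% tolerance → red.

brown, red, red, brown, red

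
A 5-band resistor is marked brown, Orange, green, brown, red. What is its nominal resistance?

Brown → 1 (first significant figure)
Orange → 3 (second significant figure)
Green → 5 (third significant figure)
Brown → ×10 multiplier
135 × 10 = 1350 Ω

1350 Ω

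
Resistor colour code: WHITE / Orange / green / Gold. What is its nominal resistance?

9300000 Ω

White → 9 (first significant figure)
Orange → 3 (second significant figure)
Green → ×10^5 multiplier
93 × 100000 = 9300000 Ω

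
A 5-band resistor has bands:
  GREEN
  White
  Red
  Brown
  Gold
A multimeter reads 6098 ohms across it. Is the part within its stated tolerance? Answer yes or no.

Green → 5 (first significant figure)
White → 9 (second significant figure)
Red → 2 (third significant figure)
Brown → ×10 multiplier
Gold → ±5% tolerance
592 × 10 = 5920 Ω
Allowed range: 5624 Ω to 6216 Ω.
6098 ohms lies inside that range.

yes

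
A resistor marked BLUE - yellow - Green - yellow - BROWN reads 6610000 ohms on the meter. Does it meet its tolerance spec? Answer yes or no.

no

Blue → 6 (first significant figure)
Yellow → 4 (second significant figure)
Green → 5 (third significant figure)
Yellow → ×10^4 multiplier
Brown → ±1% tolerance
645 × 10000 = 6450000 Ω
Allowed range: 6385500 Ω to 6514500 Ω.
6610000 ohms lies outside that range.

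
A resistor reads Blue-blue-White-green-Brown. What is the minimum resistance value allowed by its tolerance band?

66231000 Ω

Blue → 6 (first significant figure)
Blue → 6 (second significant figure)
White → 9 (third significant figure)
Green → ×10^5 multiplier
Brown → ±1% tolerance
669 × 100000 = 66900000 Ω
Minimum = 66900000 × (1 − 1/100) = 66231000 Ω.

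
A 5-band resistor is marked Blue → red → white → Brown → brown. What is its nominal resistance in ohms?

6290 Ω

Blue → 6 (first significant figure)
Red → 2 (second significant figure)
White → 9 (third significant figure)
Brown → ×10 multiplier
629 × 10 = 6290 Ω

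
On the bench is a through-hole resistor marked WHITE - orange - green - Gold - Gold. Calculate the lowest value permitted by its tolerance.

White → 9 (first significant figure)
Orange → 3 (second significant figure)
Green → 5 (third significant figure)
Gold → ×0.1 multiplier
Gold → ±5% tolerance
935 × 0.1 = 93.5 Ω
Lowest = 93.5 × (1 − 5/100) = 88.825 Ω.

88.825 Ω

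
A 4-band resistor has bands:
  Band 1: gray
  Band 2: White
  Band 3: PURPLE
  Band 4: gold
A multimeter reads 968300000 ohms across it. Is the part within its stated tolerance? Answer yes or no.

no

Grey → 8 (first significant figure)
White → 9 (second significant figure)
Violet → ×10^7 multiplier
Gold → ±5% tolerance
89 × 10000000 = 890000000 Ω
Allowed range: 845500000 Ω to 934500000 Ω.
968300000 ohms lies outside that range.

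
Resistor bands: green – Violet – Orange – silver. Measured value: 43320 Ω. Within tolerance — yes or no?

Green → 5 (first significant figure)
Violet → 7 (second significant figure)
Orange → ×10^3 multiplier
Silver → ±10% tolerance
57 × 1000 = 57000 Ω
Allowed range: 51300 Ω to 62700 Ω.
43320 Ω lies outside that range.

no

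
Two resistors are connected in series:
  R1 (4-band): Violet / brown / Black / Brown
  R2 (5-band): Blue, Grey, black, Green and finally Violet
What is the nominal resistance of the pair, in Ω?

68000071 Ω

R1: violet, brown → 71; black ×1 → 71 Ω.
R2: blue, grey, black → 680; green ×10^5 → 68000000 Ω.
Series: 71 + 68000000 = 68000071 Ω.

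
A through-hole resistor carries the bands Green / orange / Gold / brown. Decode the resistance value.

5.3 Ω

Green → 5 (first significant figure)
Orange → 3 (second significant figure)
Gold → ×0.1 multiplier
53 × 0.1 = 5.3 Ω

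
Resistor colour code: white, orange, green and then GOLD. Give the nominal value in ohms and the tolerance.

White → 9 (first significant figure)
Orange → 3 (second significant figure)
Green → ×10^5 multiplier
Gold → ±5% tolerance
93 × 100000 = 9300000 Ω

9300000 Ω ±5%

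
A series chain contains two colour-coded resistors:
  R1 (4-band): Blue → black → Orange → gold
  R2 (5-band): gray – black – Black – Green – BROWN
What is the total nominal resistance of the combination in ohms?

R1: blue, black → 60; orange ×10^3 → 60000 Ω.
R2: grey, black, black → 800; green ×10^5 → 80000000 Ω.
Series: 60000 + 80000000 = 80060000 Ω.

80060000 Ω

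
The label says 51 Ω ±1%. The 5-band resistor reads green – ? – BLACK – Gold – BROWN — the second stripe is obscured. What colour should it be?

51 Ω = 510 × 10^-1.
The second band gives digit 1 of the significand, and 1 is brown.

brown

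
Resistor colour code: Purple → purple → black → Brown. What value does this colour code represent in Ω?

77 Ω

Violet → 7 (first significant figure)
Violet → 7 (second significant figure)
Black → ×1 multiplier
77 × 1 = 77 Ω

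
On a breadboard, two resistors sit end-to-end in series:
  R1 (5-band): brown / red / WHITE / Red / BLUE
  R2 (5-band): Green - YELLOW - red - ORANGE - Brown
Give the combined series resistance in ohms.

R1: brown, red, white → 129; red ×10^2 → 12900 Ω.
R2: green, yellow, red → 542; orange ×10^3 → 542000 Ω.
Series: 12900 + 542000 = 554900 Ω.

554900 Ω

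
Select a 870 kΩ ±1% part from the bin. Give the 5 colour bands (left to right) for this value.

870000 Ω = 870 × 10^3.
8 → grey
7 → violet
0 → black
Multiplier 10^3 → orange.
±1% tolerance → brown.

grey, violet, black, orange, brown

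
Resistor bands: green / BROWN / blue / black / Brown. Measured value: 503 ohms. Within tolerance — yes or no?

no

Green → 5 (first significant figure)
Brown → 1 (second significant figure)
Blue → 6 (third significant figure)
Black → ×1 multiplier
Brown → ±1% tolerance
516 × 1 = 516 Ω
Allowed range: 510.84 Ω to 521.16 Ω.
503 ohms lies outside that range.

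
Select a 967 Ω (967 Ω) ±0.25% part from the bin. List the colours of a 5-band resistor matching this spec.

967 Ω = 967 × 10^0.
9 → white
6 → blue
7 → violet
Multiplier 10^0 → black.
±0.25% tolerance → blue.

white, blue, violet, black, blue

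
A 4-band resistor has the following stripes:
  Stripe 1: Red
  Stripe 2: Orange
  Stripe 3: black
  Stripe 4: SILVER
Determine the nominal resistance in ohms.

23 Ω

Red → 2 (first significant figure)
Orange → 3 (second significant figure)
Black → ×1 multiplier
23 × 1 = 23 Ω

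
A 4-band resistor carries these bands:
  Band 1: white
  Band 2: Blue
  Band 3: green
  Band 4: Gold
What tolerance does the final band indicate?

±5%

The last band, gold, is the tolerance band.
Gold corresponds to ±5%.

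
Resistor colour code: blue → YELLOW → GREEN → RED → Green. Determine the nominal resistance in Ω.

64500 Ω

Blue → 6 (first significant figure)
Yellow → 4 (second significant figure)
Green → 5 (third significant figure)
Red → ×10^2 multiplier
645 × 100 = 64500 Ω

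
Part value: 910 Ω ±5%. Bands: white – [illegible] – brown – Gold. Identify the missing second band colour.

brown

910 Ω = 91 × 10^1.
The second band gives digit 1 of the significand, and 1 is brown.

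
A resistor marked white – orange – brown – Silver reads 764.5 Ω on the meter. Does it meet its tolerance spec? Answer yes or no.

no

White → 9 (first significant figure)
Orange → 3 (second significant figure)
Brown → ×10 multiplier
Silver → ±10% tolerance
93 × 10 = 930 Ω
Allowed range: 837 Ω to 1023 Ω.
764.5 Ω lies outside that range.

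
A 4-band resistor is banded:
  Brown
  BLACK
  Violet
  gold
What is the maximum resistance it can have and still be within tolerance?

Brown → 1 (first significant figure)
Black → 0 (second significant figure)
Violet → ×10^7 multiplier
Gold → ±5% tolerance
10 × 10000000 = 100000000 Ω
Maximum = 100000000 × (1 + 5/100) = 105000000 Ω.

105000000 Ω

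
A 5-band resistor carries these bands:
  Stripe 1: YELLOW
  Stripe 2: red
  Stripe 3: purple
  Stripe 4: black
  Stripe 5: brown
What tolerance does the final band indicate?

±1%

The last band, brown, is the tolerance band.
Brown corresponds to ±1%.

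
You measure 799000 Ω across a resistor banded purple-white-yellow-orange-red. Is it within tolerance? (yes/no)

yes

Violet → 7 (first significant figure)
White → 9 (second significant figure)
Yellow → 4 (third significant figure)
Orange → ×10^3 multiplier
Red → ±2% tolerance
794 × 1000 = 794000 Ω
Allowed range: 778120 Ω to 809880 Ω.
799000 Ω lies inside that range.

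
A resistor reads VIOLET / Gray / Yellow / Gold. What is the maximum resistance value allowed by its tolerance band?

819000 Ω

Violet → 7 (first significant figure)
Grey → 8 (second significant figure)
Yellow → ×10^4 multiplier
Gold → ±5% tolerance
78 × 10000 = 780000 Ω
Maximum = 780000 × (1 + 5/100) = 819000 Ω.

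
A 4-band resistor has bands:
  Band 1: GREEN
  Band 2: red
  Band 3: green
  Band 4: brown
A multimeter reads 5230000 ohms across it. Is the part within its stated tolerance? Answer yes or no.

yes

Green → 5 (first significant figure)
Red → 2 (second significant figure)
Green → ×10^5 multiplier
Brown → ±1% tolerance
52 × 100000 = 5200000 Ω
Allowed range: 5148000 Ω to 5252000 Ω.
5230000 ohms lies inside that range.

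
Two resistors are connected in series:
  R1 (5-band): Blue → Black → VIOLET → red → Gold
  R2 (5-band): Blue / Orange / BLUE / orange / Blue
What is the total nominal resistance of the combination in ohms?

696700 Ω

R1: blue, black, violet → 607; red ×10^2 → 60700 Ω.
R2: blue, orange, blue → 636; orange ×10^3 → 636000 Ω.
Series: 60700 + 636000 = 696700 Ω.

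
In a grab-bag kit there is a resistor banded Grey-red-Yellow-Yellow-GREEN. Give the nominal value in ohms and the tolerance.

Grey → 8 (first significant figure)
Red → 2 (second significant figure)
Yellow → 4 (third significant figure)
Yellow → ×10^4 multiplier
Green → ±0.5% tolerance
824 × 10000 = 8240000 Ω

8240000 Ω ±0.5%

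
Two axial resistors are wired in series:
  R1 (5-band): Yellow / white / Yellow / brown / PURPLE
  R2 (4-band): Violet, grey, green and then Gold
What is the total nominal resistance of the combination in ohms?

7804940 Ω

R1: yellow, white, yellow → 494; brown ×10 → 4940 Ω.
R2: violet, grey → 78; green ×10^5 → 7800000 Ω.
Series: 4940 + 7800000 = 7804940 Ω.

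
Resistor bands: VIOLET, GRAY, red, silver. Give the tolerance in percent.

The last band, silver, is the tolerance band.
Silver corresponds to ±10%.

±10%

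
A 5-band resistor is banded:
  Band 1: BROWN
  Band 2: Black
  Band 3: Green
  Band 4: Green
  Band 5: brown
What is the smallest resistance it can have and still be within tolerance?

10395000 Ω

Brown → 1 (first significant figure)
Black → 0 (second significant figure)
Green → 5 (third significant figure)
Green → ×10^5 multiplier
Brown → ±1% tolerance
105 × 100000 = 10500000 Ω
Smallest = 10500000 × (1 − 1/100) = 10395000 Ω.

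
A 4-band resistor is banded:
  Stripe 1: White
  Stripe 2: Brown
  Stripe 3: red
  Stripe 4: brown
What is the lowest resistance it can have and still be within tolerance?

9009 Ω

White → 9 (first significant figure)
Brown → 1 (second significant figure)
Red → ×10^2 multiplier
Brown → ±1% tolerance
91 × 100 = 9100 Ω
Lowest = 9100 × (1 − 1/100) = 9009 Ω.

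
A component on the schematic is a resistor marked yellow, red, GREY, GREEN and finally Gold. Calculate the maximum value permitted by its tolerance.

Yellow → 4 (first significant figure)
Red → 2 (second significant figure)
Grey → 8 (third significant figure)
Green → ×10^5 multiplier
Gold → ±5% tolerance
428 × 100000 = 42800000 Ω
Maximum = 42800000 × (1 + 5/100) = 44940000 Ω.

44940000 Ω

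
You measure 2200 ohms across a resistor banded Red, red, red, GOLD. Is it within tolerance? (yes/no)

yes

Red → 2 (first significant figure)
Red → 2 (second significant figure)
Red → ×10^2 multiplier
Gold → ±5% tolerance
22 × 100 = 2200 Ω
Allowed range: 2090 Ω to 2310 Ω.
2200 ohms lies inside that range.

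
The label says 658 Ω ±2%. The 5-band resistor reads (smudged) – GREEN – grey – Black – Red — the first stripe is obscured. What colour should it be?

658 Ω = 658 × 10^0.
The first band gives digit 6 of the significand, and 6 is blue.

blue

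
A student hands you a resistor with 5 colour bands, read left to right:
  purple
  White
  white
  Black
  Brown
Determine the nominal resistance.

Violet → 7 (first significant figure)
White → 9 (second significant figure)
White → 9 (third significant figure)
Black → ×1 multiplier
799 × 1 = 799 Ω

799 Ω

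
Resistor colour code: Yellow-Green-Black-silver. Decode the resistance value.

45 Ω

Yellow → 4 (first significant figure)
Green → 5 (second significant figure)
Black → ×1 multiplier
45 × 1 = 45 Ω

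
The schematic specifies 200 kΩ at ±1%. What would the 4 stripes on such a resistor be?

red, black, yellow, brown

200000 Ω = 20 × 10^4.
2 → red
0 → black
Multiplier 10^4 → yellow.
±1% tolerance → brown.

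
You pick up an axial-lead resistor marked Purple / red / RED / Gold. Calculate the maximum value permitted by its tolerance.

7560 Ω

Violet → 7 (first significant figure)
Red → 2 (second significant figure)
Red → ×10^2 multiplier
Gold → ±5% tolerance
72 × 100 = 7200 Ω
Maximum = 7200 × (1 + 5/100) = 7560 Ω.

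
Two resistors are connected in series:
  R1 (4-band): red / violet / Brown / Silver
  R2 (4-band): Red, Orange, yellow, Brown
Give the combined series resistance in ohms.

230270 Ω

R1: red, violet → 27; brown ×10 → 270 Ω.
R2: red, orange → 23; yellow ×10^4 → 230000 Ω.
Series: 270 + 230000 = 230270 Ω.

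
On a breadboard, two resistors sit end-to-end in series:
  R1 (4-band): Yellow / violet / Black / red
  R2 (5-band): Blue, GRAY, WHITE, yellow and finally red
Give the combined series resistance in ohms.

6890047 Ω

R1: yellow, violet → 47; black ×1 → 47 Ω.
R2: blue, grey, white → 689; yellow ×10^4 → 6890000 Ω.
Series: 47 + 6890000 = 6890047 Ω.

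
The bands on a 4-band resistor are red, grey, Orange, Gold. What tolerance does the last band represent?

The last band, gold, is the tolerance band.
Gold corresponds to ±5%.

±5%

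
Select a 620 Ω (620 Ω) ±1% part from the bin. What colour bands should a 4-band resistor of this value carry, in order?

620 Ω = 62 × 10^1.
6 → blue
2 → red
Multiplier 10^1 → brown.
±1% tolerance → brown.

blue, red, brown, brown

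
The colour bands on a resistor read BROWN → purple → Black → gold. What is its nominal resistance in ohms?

17 Ω

Brown → 1 (first significant figure)
Violet → 7 (second significant figure)
Black → ×1 multiplier
17 × 1 = 17 Ω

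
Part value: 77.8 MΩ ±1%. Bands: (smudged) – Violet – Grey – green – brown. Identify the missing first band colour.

77800000 Ω = 778 × 10^5.
The first band gives digit 7 of the significand, and 7 is violet.

violet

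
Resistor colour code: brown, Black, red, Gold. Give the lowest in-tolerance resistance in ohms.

Brown → 1 (first significant figure)
Black → 0 (second significant figure)
Red → ×10^2 multiplier
Gold → ±5% tolerance
10 × 100 = 1000 Ω
Lowest = 1000 × (1 − 5/100) = 950 Ω.

950 Ω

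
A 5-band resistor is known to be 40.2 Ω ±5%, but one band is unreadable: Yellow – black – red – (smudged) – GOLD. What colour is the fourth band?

gold

40.2 Ω = 402 × 10^-1.
The fourth band is the multiplier, 10^-1, which is gold.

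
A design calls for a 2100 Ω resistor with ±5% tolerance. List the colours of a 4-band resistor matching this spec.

red, brown, red, gold

2100 Ω = 21 × 10^2.
2 → red
1 → brown
Multiplier 10^2 → red.
±5% tolerance → gold.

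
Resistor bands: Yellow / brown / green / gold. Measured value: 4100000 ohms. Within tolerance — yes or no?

Yellow → 4 (first significant figure)
Brown → 1 (second significant figure)
Green → ×10^5 multiplier
Gold → ±5% tolerance
41 × 100000 = 4100000 Ω
Allowed range: 3895000 Ω to 4305000 Ω.
4100000 ohms lies inside that range.

yes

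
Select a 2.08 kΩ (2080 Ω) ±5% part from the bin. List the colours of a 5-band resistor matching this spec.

2080 Ω = 208 × 10^1.
2 → red
0 → black
8 → grey
Multiplier 10^1 → brown.
±5% tolerance → gold.

red, black, grey, brown, gold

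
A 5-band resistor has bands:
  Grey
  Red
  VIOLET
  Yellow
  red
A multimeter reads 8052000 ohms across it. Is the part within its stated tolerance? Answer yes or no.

Grey → 8 (first significant figure)
Red → 2 (second significant figure)
Violet → 7 (third significant figure)
Yellow → ×10^4 multiplier
Red → ±2% tolerance
827 × 10000 = 8270000 Ω
Allowed range: 8104600 Ω to 8435400 Ω.
8052000 ohms lies outside that range.

no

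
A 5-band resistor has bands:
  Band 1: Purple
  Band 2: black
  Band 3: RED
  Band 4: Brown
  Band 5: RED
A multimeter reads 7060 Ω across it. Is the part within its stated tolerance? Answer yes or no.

Violet → 7 (first significant figure)
Black → 0 (second significant figure)
Red → 2 (third significant figure)
Brown → ×10 multiplier
Red → ±2% tolerance
702 × 10 = 7020 Ω
Allowed range: 6879.6 Ω to 7160.4 Ω.
7060 Ω lies inside that range.

yes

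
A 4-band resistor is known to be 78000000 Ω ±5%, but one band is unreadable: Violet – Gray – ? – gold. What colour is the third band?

78000000 Ω = 78 × 10^6.
The third band is the multiplier, 10^6, which is blue.

blue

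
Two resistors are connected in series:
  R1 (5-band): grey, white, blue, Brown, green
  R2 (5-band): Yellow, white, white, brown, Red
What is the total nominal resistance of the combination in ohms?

R1: grey, white, blue → 896; brown ×10 → 8960 Ω.
R2: yellow, white, white → 499; brown ×10 → 4990 Ω.
Series: 8960 + 4990 = 13950 Ω.

13950 Ω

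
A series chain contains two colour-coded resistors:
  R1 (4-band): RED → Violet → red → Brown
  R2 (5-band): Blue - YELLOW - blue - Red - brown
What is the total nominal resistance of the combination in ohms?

67300 Ω

R1: red, violet → 27; red ×10^2 → 2700 Ω.
R2: blue, yellow, blue → 646; red ×10^2 → 64600 Ω.
Series: 2700 + 64600 = 67300 Ω.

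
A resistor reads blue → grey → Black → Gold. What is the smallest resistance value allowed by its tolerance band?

Blue → 6 (first significant figure)
Grey → 8 (second significant figure)
Black → ×1 multiplier
Gold → ±5% tolerance
68 × 1 = 68 Ω
Smallest = 68 × (1 − 5/100) = 64.6 Ω.

64.6 Ω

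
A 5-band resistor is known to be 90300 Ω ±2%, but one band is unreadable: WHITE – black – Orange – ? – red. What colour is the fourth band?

90300 Ω = 903 × 10^2.
The fourth band is the multiplier, 10^2, which is red.

red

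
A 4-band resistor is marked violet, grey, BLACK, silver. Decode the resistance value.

78 Ω

Violet → 7 (first significant figure)
Grey → 8 (second significant figure)
Black → ×1 multiplier
78 × 1 = 78 Ω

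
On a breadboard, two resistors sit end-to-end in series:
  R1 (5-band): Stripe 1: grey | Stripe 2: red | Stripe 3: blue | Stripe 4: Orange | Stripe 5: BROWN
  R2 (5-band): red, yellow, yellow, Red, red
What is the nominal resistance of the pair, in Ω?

R1: grey, red, blue → 826; orange ×10^3 → 826000 Ω.
R2: red, yellow, yellow → 244; red ×10^2 → 24400 Ω.
Series: 826000 + 24400 = 850400 Ω.

850400 Ω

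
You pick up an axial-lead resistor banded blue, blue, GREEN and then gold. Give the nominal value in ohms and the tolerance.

Blue → 6 (first significant figure)
Blue → 6 (second significant figure)
Green → ×10^5 multiplier
Gold → ±5% tolerance
66 × 100000 = 6600000 Ω

6600000 Ω ±5%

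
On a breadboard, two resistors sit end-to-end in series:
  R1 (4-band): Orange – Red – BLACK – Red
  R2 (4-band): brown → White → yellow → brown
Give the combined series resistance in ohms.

R1: orange, red → 32; black ×1 → 32 Ω.
R2: brown, white → 19; yellow ×10^4 → 190000 Ω.
Series: 32 + 190000 = 190032 Ω.

190032 Ω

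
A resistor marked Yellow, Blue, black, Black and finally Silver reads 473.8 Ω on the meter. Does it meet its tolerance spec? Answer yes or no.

Yellow → 4 (first significant figure)
Blue → 6 (second significant figure)
Black → 0 (third significant figure)
Black → ×1 multiplier
Silver → ±10% tolerance
460 × 1 = 460 Ω
Allowed range: 414 Ω to 506 Ω.
473.8 Ω lies inside that range.

yes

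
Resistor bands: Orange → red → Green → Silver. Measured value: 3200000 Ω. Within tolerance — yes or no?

yes

Orange → 3 (first significant figure)
Red → 2 (second significant figure)
Green → ×10^5 multiplier
Silver → ±10% tolerance
32 × 100000 = 3200000 Ω
Allowed range: 2880000 Ω to 3520000 Ω.
3200000 Ω lies inside that range.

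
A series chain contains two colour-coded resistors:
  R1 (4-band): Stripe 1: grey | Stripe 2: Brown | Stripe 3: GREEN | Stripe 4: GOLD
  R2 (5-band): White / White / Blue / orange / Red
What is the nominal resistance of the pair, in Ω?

R1: grey, brown → 81; green ×10^5 → 8100000 Ω.
R2: white, white, blue → 996; orange ×10^3 → 996000 Ω.
Series: 8100000 + 996000 = 9096000 Ω.

9096000 Ω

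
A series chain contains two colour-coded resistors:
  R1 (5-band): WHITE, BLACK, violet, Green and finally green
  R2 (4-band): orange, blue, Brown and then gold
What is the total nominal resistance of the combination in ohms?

R1: white, black, violet → 907; green ×10^5 → 90700000 Ω.
R2: orange, blue → 36; brown ×10 → 360 Ω.
Series: 90700000 + 360 = 90700360 Ω.

90700360 Ω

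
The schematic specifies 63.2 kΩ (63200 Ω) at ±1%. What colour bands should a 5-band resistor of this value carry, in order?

blue, orange, red, red, brown

63200 Ω = 632 × 10^2.
6 → blue
3 → orange
2 → red
Multiplier 10^2 → red.
±1% tolerance → brown.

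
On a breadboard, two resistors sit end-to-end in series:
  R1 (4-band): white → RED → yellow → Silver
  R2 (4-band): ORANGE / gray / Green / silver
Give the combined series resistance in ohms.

R1: white, red → 92; yellow ×10^4 → 920000 Ω.
R2: orange, grey → 38; green ×10^5 → 3800000 Ω.
Series: 920000 + 3800000 = 4720000 Ω.

4720000 Ω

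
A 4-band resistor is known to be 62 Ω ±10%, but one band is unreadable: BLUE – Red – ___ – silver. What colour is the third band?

black

62 Ω = 62 × 10^0.
The third band is the multiplier, 10^0, which is black.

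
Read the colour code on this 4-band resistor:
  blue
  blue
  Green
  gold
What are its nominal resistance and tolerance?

Blue → 6 (first significant figure)
Blue → 6 (second significant figure)
Green → ×10^5 multiplier
Gold → ±5% tolerance
66 × 100000 = 6600000 Ω

6600000 Ω ±5%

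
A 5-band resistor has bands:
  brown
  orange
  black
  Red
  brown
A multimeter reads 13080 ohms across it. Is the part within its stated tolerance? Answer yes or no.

yes

Brown → 1 (first significant figure)
Orange → 3 (second significant figure)
Black → 0 (third significant figure)
Red → ×10^2 multiplier
Brown → ±1% tolerance
130 × 100 = 13000 Ω
Allowed range: 12870 Ω to 13130 Ω.
13080 ohms lies inside that range.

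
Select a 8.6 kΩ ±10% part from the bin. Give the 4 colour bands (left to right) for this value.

grey, blue, red, silver

8600 Ω = 86 × 10^2.
8 → grey
6 → blue
Multiplier 10^2 → red.
±10% tolerance → silver.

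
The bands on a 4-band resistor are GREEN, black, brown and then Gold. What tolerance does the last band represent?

The last band, gold, is the tolerance band.
Gold corresponds to ±5%.

±5%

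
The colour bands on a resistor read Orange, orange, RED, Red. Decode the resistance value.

Orange → 3 (first significant figure)
Orange → 3 (second significant figure)
Red → ×10^2 multiplier
33 × 100 = 3300 Ω

3300 Ω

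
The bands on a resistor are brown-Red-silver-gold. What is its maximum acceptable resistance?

Brown → 1 (first significant figure)
Red → 2 (second significant figure)
Silver → ×0.01 multiplier
Gold → ±5% tolerance
12 × 0.01 = 0.12 Ω
Maximum = 0.12 × (1 + 5/100) = 0.126 Ω.

0.126 Ω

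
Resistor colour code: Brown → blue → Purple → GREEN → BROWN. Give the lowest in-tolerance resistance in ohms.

16533000 Ω

Brown → 1 (first significant figure)
Blue → 6 (second significant figure)
Violet → 7 (third significant figure)
Green → ×10^5 multiplier
Brown → ±1% tolerance
167 × 100000 = 16700000 Ω
Lowest = 16700000 × (1 − 1/100) = 16533000 Ω.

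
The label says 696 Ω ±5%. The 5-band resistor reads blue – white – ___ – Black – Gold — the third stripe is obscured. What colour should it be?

blue

696 Ω = 696 × 10^0.
The third band gives digit 6 of the significand, and 6 is blue.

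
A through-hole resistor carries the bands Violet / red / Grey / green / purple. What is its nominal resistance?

72800000 Ω

Violet → 7 (first significant figure)
Red → 2 (second significant figure)
Grey → 8 (third significant figure)
Green → ×10^5 multiplier
728 × 100000 = 72800000 Ω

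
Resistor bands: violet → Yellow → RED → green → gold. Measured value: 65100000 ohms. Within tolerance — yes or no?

Violet → 7 (first significant figure)
Yellow → 4 (second significant figure)
Red → 2 (third significant figure)
Green → ×10^5 multiplier
Gold → ±5% tolerance
742 × 100000 = 74200000 Ω
Allowed range: 70490000 Ω to 77910000 Ω.
65100000 ohms lies outside that range.

no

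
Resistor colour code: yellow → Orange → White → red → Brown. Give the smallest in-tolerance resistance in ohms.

43461 Ω

Yellow → 4 (first significant figure)
Orange → 3 (second significant figure)
White → 9 (third significant figure)
Red → ×10^2 multiplier
Brown → ±1% tolerance
439 × 100 = 43900 Ω
Smallest = 43900 × (1 − 1/100) = 43461 Ω.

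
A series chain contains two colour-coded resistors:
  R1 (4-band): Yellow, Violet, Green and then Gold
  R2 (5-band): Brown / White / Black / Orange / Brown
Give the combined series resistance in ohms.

4890000 Ω

R1: yellow, violet → 47; green ×10^5 → 4700000 Ω.
R2: brown, white, black → 190; orange ×10^3 → 190000 Ω.
Series: 4700000 + 190000 = 4890000 Ω.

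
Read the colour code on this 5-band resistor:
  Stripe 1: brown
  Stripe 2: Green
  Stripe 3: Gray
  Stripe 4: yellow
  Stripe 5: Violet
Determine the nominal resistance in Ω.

1580000 Ω

Brown → 1 (first significant figure)
Green → 5 (second significant figure)
Grey → 8 (third significant figure)
Yellow → ×10^4 multiplier
158 × 10000 = 1580000 Ω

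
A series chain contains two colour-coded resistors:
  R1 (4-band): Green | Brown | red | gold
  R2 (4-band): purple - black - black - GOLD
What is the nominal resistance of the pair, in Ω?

R1: green, brown → 51; red ×10^2 → 5100 Ω.
R2: violet, black → 70; black ×1 → 70 Ω.
Series: 5100 + 70 = 5170 Ω.

5170 Ω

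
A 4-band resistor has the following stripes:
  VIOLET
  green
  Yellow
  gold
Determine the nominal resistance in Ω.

Violet → 7 (first significant figure)
Green → 5 (second significant figure)
Yellow → ×10^4 multiplier
75 × 10000 = 750000 Ω

750000 Ω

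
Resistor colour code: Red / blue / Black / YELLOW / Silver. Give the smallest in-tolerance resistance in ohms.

2340000 Ω

Red → 2 (first significant figure)
Blue → 6 (second significant figure)
Black → 0 (third significant figure)
Yellow → ×10^4 multiplier
Silver → ±10% tolerance
260 × 10000 = 2600000 Ω
Smallest = 2600000 × (1 − 10/100) = 2340000 Ω.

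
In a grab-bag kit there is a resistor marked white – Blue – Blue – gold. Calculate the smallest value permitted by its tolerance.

91200000 Ω

White → 9 (first significant figure)
Blue → 6 (second significant figure)
Blue → ×10^6 multiplier
Gold → ±5% tolerance
96 × 1000000 = 96000000 Ω
Smallest = 96000000 × (1 − 5/100) = 91200000 Ω.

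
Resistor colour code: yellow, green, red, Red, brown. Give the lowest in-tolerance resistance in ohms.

Yellow → 4 (first significant figure)
Green → 5 (second significant figure)
Red → 2 (third significant figure)
Red → ×10^2 multiplier
Brown → ±1% tolerance
452 × 100 = 45200 Ω
Lowest = 45200 × (1 − 1/100) = 44748 Ω.

44748 Ω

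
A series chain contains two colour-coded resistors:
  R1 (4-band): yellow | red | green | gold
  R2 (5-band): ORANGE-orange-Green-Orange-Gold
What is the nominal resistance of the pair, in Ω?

R1: yellow, red → 42; green ×10^5 → 4200000 Ω.
R2: orange, orange, green → 335; orange ×10^3 → 335000 Ω.
Series: 4200000 + 335000 = 4535000 Ω.

4535000 Ω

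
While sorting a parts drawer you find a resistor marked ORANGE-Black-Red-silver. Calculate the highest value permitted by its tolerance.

3300 Ω

Orange → 3 (first significant figure)
Black → 0 (second significant figure)
Red → ×10^2 multiplier
Silver → ±10% tolerance
30 × 100 = 3000 Ω
Highest = 3000 × (1 + 10/100) = 3300 Ω.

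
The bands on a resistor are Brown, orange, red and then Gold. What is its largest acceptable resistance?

Brown → 1 (first significant figure)
Orange → 3 (second significant figure)
Red → ×10^2 multiplier
Gold → ±5% tolerance
13 × 100 = 1300 Ω
Largest = 1300 × (1 + 5/100) = 1365 Ω.

1365 Ω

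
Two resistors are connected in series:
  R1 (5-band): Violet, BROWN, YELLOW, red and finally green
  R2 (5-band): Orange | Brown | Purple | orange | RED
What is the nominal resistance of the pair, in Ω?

R1: violet, brown, yellow → 714; red ×10^2 → 71400 Ω.
R2: orange, brown, violet → 317; orange ×10^3 → 317000 Ω.
Series: 71400 + 317000 = 388400 Ω.

388400 Ω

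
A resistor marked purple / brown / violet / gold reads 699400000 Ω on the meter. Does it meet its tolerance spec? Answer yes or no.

Violet → 7 (first significant figure)
Brown → 1 (second significant figure)
Violet → ×10^7 multiplier
Gold → ±5% tolerance
71 × 10000000 = 710000000 Ω
Allowed range: 674500000 Ω to 745500000 Ω.
699400000 Ω lies inside that range.

yes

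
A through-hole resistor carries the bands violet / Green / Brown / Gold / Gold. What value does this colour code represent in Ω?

75.1 Ω

Violet → 7 (first significant figure)
Green → 5 (second significant figure)
Brown → 1 (third significant figure)
Gold → ×0.1 multiplier
751 × 0.1 = 75.1 Ω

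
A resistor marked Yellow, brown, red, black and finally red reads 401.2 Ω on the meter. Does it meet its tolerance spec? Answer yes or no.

Yellow → 4 (first significant figure)
Brown → 1 (second significant figure)
Red → 2 (third significant figure)
Black → ×1 multiplier
Red → ±2% tolerance
412 × 1 = 412 Ω
Allowed range: 403.76 Ω to 420.24 Ω.
401.2 Ω lies outside that range.

no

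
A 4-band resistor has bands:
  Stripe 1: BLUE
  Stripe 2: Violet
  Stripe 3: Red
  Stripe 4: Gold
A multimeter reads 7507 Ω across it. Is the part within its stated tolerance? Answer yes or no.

Blue → 6 (first significant figure)
Violet → 7 (second significant figure)
Red → ×10^2 multiplier
Gold → ±5% tolerance
67 × 100 = 6700 Ω
Allowed range: 6365 Ω to 7035 Ω.
7507 Ω lies outside that range.

no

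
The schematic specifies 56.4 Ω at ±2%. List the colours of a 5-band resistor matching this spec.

green, blue, yellow, gold, red

56.4 Ω = 564 × 10^-1.
5 → green
6 → blue
4 → yellow
Multiplier 10^-1 → gold.
±2% tolerance → red.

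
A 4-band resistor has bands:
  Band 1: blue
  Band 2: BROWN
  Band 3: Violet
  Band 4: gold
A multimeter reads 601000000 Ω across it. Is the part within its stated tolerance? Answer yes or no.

yes

Blue → 6 (first significant figure)
Brown → 1 (second significant figure)
Violet → ×10^7 multiplier
Gold → ±5% tolerance
61 × 10000000 = 610000000 Ω
Allowed range: 579500000 Ω to 640500000 Ω.
601000000 Ω lies inside that range.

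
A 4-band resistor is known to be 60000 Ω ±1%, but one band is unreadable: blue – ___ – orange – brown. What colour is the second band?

60000 Ω = 60 × 10^3.
The second band gives digit 0 of the significand, and 0 is black.

black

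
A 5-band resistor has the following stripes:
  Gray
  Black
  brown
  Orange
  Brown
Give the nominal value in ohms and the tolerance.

801000 Ω ±1%

Grey → 8 (first significant figure)
Black → 0 (second significant figure)
Brown → 1 (third significant figure)
Orange → ×10^3 multiplier
Brown → ±1% tolerance
801 × 1000 = 801000 Ω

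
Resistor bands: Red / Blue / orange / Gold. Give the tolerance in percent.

The last band, gold, is the tolerance band.
Gold corresponds to ±5%.

±5%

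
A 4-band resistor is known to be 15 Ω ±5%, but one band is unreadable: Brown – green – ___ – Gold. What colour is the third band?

black

15 Ω = 15 × 10^0.
The third band is the multiplier, 10^0, which is black.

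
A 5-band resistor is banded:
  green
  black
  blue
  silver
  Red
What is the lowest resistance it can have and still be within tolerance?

Green → 5 (first significant figure)
Black → 0 (second significant figure)
Blue → 6 (third significant figure)
Silver → ×0.01 multiplier
Red → ±2% tolerance
506 × 0.01 = 5.06 Ω
Lowest = 5.06 × (1 − 2/100) = 4.9588 Ω.

4.9588 Ω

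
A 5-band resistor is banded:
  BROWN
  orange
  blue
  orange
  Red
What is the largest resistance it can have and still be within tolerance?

138720 Ω

Brown → 1 (first significant figure)
Orange → 3 (second significant figure)
Blue → 6 (third significant figure)
Orange → ×10^3 multiplier
Red → ±2% tolerance
136 × 1000 = 136000 Ω
Largest = 136000 × (1 + 2/100) = 138720 Ω.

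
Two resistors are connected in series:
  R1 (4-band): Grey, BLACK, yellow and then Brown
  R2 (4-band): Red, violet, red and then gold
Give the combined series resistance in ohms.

R1: grey, black → 80; yellow ×10^4 → 800000 Ω.
R2: red, violet → 27; red ×10^2 → 2700 Ω.
Series: 800000 + 2700 = 802700 Ω.

802700 Ω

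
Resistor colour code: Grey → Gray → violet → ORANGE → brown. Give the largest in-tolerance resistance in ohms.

895870 Ω

Grey → 8 (first significant figure)
Grey → 8 (second significant figure)
Violet → 7 (third significant figure)
Orange → ×10^3 multiplier
Brown → ±1% tolerance
887 × 1000 = 887000 Ω
Largest = 887000 × (1 + 1/100) = 895870 Ω.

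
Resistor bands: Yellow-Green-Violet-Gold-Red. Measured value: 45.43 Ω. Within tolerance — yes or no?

Yellow → 4 (first significant figure)
Green → 5 (second significant figure)
Violet → 7 (third significant figure)
Gold → ×0.1 multiplier
Red → ±2% tolerance
457 × 0.1 = 45.7 Ω
Allowed range: 44.786 Ω to 46.614 Ω.
45.43 Ω lies inside that range.

yes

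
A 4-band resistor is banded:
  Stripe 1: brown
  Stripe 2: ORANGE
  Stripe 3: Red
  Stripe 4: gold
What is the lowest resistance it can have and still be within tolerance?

1235 Ω

Brown → 1 (first significant figure)
Orange → 3 (second significant figure)
Red → ×10^2 multiplier
Gold → ±5% tolerance
13 × 100 = 1300 Ω
Lowest = 1300 × (1 − 5/100) = 1235 Ω.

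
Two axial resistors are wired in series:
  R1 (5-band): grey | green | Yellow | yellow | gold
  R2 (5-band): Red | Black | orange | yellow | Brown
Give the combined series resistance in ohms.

10570000 Ω

R1: grey, green, yellow → 854; yellow ×10^4 → 8540000 Ω.
R2: red, black, orange → 203; yellow ×10^4 → 2030000 Ω.
Series: 8540000 + 2030000 = 10570000 Ω.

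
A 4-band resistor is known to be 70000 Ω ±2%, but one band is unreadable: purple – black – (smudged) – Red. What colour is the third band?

orange

70000 Ω = 70 × 10^3.
The third band is the multiplier, 10^3, which is orange.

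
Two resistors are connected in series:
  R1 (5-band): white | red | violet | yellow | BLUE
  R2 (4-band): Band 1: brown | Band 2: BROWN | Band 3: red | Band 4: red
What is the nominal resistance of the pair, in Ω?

9271100 Ω

R1: white, red, violet → 927; yellow ×10^4 → 9270000 Ω.
R2: brown, brown → 11; red ×10^2 → 1100 Ω.
Series: 9270000 + 1100 = 9271100 Ω.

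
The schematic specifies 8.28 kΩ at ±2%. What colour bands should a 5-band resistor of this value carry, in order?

grey, red, grey, brown, red

8280 Ω = 828 × 10^1.
8 → grey
2 → red
8 → grey
Multiplier 10^1 → brown.
±2% tolerance → red.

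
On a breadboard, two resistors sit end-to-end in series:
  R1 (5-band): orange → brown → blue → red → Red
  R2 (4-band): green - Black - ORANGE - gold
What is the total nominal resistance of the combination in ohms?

R1: orange, brown, blue → 316; red ×10^2 → 31600 Ω.
R2: green, black → 50; orange ×10^3 → 50000 Ω.
Series: 31600 + 50000 = 81600 Ω.

81600 Ω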